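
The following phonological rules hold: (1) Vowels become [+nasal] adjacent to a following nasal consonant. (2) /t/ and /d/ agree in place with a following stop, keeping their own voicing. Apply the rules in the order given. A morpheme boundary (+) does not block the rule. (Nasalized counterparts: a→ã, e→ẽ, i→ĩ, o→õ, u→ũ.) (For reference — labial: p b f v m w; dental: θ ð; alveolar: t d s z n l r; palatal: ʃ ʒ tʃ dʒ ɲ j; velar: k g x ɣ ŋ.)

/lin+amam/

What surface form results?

Rule 1: /i/ before nasal /n/ → [ĩ]
Rule 1: /a/ before nasal /m/ → [ã]
Rule 1: /a/ before nasal /m/ → [ã]
After rule 1: lĩn+ãmãm
Rule 2: no segment meets the rule's conditions; no change.

[lĩn+ãmãm]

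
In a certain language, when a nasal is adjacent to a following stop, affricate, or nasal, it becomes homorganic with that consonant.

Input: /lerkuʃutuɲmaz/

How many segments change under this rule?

1

/ɲ/ before /m/ (labial) → [m]
1 segment changes.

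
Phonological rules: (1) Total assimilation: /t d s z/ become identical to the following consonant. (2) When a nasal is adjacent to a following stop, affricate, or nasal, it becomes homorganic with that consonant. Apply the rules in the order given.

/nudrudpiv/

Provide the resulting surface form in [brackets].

[nurruppiv]

Rule 1: /d/ before /r/ → [r] (total assimilation)
Rule 1: /d/ before /p/ → [p] (total assimilation)
After rule 1: nurruppiv
Rule 2: no segment meets the rule's conditions; no change.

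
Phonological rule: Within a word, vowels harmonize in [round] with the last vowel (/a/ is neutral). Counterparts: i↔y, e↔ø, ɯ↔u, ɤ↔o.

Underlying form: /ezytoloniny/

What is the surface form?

[øzytolonyny]

/e/ harmonizes with /y/ ([+round]) → [ø]
/i/ harmonizes with /y/ ([+round]) → [y]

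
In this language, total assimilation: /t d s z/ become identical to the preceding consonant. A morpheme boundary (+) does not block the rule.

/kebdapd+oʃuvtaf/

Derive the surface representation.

[kebbapp+oʃuvvaf]

/d/ after /b/ → [b] (total assimilation)
/d/ after /p/ → [p] (total assimilation)
/t/ after /v/ → [v] (total assimilation)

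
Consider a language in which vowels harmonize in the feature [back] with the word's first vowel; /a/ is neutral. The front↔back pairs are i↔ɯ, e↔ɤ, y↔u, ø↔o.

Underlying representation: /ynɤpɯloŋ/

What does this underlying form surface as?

/ɤ/ harmonizes with /y/ ([-back]) → [e]
/ɯ/ harmonizes with /y/ ([-back]) → [i]
/o/ harmonizes with /y/ ([-back]) → [ø]

[ynepiløŋ]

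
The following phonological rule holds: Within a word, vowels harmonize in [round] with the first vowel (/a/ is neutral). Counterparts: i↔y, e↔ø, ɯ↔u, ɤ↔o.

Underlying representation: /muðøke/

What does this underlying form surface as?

/e/ harmonizes with /u/ ([+round]) → [ø]

[muðøkø]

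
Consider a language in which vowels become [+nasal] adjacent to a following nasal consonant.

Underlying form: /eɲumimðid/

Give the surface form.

/e/ before nasal /ɲ/ → [ẽ]
/u/ before nasal /m/ → [ũ]
/i/ before nasal /m/ → [ĩ]

[ẽɲũmĩmðid]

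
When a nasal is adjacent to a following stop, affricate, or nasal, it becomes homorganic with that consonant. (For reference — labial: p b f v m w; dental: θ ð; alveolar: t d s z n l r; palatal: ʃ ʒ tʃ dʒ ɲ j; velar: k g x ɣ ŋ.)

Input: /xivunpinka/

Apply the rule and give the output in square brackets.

/n/ before /p/ (labial) → [m]
/n/ before /k/ (velar) → [ŋ]

[xivumpiŋka]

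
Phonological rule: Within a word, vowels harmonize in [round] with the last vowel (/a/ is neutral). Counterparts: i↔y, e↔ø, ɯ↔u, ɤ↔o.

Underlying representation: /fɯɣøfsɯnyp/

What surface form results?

[fuɣøfsunyp]

/ɯ/ harmonizes with /y/ ([+round]) → [u]
/ɯ/ harmonizes with /y/ ([+round]) → [u]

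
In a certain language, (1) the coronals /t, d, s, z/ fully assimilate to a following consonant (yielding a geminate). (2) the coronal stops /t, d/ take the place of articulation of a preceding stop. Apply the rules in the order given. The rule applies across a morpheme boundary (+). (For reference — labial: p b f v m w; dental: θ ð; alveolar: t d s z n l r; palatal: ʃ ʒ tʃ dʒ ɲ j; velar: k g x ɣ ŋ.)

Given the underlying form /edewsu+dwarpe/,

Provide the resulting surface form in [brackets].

Rule 1: /d/ before /w/ → [w] (total assimilation)
After rule 1: edewsu+wwarpe
Rule 2: no segment meets the rule's conditions; no change.

[edewsu+wwarpe]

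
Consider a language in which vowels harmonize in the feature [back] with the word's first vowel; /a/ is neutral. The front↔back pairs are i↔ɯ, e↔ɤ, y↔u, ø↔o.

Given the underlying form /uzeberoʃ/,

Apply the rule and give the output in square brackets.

[uzɤbɤroʃ]

/e/ harmonizes with /u/ ([+back]) → [ɤ]
/e/ harmonizes with /u/ ([+back]) → [ɤ]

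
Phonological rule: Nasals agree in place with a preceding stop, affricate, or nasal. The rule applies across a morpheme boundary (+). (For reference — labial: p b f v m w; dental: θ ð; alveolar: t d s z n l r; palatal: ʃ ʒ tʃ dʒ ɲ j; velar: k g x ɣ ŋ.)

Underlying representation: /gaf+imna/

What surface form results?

/n/ after /m/ (labial) → [m]

[gaf+imma]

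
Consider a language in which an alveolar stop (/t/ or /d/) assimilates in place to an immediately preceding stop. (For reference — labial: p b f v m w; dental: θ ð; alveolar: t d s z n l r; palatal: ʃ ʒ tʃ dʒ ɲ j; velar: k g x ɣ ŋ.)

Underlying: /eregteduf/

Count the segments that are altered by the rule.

1

/t/ after /g/ (velar) → [k]
1 segment changes.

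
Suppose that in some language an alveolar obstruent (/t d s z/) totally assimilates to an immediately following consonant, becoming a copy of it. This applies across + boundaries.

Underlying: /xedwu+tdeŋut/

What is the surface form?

[xewwu+ddeŋut]

/d/ before /w/ → [w] (total assimilation)
/t/ before /d/ → [d] (total assimilation)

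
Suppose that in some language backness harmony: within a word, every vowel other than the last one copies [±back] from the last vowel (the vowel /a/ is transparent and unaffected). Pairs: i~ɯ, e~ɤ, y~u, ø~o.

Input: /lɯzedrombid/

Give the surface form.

/ɯ/ harmonizes with /i/ ([-back]) → [i]
/o/ harmonizes with /i/ ([-back]) → [ø]

[lizedrømbid]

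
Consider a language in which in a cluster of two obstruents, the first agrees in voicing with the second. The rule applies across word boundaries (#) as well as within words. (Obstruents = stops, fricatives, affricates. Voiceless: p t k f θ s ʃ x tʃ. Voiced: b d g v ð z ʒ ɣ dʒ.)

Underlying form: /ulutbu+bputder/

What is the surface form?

/t/ before /b/ (voiced) → [d]
/b/ before /p/ (voiceless) → [p]
/t/ before /d/ (voiced) → [d]

[uludbu+ppudder]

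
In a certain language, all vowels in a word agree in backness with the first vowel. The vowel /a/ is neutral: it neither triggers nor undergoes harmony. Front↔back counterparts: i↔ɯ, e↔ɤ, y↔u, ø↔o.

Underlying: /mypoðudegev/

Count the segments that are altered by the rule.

2

/o/ harmonizes with /y/ ([-back]) → [ø]
/u/ harmonizes with /y/ ([-back]) → [y]
2 segments change.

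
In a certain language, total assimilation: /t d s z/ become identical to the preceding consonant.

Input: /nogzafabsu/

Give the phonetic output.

/z/ after /g/ → [g] (total assimilation)
/s/ after /b/ → [b] (total assimilation)

[noggafabbu]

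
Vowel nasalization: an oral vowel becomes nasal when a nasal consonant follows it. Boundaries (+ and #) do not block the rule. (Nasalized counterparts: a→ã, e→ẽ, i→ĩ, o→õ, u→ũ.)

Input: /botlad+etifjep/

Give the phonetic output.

[botlad+etifjep]

no segment meets the rule's conditions; no change.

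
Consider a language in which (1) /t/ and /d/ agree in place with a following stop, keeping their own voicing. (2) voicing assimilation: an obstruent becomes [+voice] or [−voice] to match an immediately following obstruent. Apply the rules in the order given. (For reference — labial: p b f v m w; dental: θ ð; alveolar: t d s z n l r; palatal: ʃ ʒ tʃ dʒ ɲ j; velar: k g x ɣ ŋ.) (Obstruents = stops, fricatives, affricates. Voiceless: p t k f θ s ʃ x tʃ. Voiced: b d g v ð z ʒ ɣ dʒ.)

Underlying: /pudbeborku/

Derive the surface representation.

Rule 1: /d/ before /b/ (labial) → [b]
After rule 1: pubbeborku
Rule 2: no segment meets the rule's conditions; no change.

[pubbeborku]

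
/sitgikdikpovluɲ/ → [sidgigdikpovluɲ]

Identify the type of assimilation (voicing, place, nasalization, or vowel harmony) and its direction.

voicing assimilation, regressive

/t/→[d] /k/→[g].
Each target copies a feature from the following segment, so the direction is regressive.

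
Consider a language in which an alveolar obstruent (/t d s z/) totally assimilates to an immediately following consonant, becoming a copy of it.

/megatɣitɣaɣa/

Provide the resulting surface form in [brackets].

[megaɣɣiɣɣaɣa]

/t/ before /ɣ/ → [ɣ] (total assimilation)
/t/ before /ɣ/ → [ɣ] (total assimilation)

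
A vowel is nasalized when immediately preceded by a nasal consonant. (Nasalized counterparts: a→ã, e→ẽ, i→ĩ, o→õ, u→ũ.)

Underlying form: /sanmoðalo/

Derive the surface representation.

/o/ after nasal /m/ → [õ]

[sanmõðalo]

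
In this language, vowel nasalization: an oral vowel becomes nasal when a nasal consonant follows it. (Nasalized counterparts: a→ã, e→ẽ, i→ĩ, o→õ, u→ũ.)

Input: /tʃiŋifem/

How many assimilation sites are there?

/i/ before nasal /ŋ/ → [ĩ]
/e/ before nasal /m/ → [ẽ]
2 segments change.

2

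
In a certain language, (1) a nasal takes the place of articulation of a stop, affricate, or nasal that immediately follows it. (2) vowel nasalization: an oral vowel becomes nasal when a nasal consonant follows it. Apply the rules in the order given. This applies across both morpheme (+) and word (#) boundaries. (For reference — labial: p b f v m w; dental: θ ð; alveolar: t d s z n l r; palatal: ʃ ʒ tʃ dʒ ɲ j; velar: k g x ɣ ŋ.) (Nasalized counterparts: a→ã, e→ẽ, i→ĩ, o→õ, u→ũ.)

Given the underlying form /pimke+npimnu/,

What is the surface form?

[pĩŋkẽ+mpĩnnu]

Rule 1: /m/ before /k/ (velar) → [ŋ]
Rule 1: /n/ before /p/ (labial) → [m]
Rule 1: /m/ before /n/ (alveolar) → [n]
After rule 1: piŋke+mpinnu
Rule 2: /i/ before nasal /ŋ/ → [ĩ]
Rule 2: /e/ before nasal /m/ → [ẽ]
Rule 2: /i/ before nasal /n/ → [ĩ]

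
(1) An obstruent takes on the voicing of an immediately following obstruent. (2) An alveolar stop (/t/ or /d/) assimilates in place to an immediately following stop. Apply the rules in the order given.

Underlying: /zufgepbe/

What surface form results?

[zuvgebbe]

Rule 1: /f/ before /g/ (voiced) → [v]
Rule 1: /p/ before /b/ (voiced) → [b]
After rule 1: zuvgebbe
Rule 2: no segment meets the rule's conditions; no change.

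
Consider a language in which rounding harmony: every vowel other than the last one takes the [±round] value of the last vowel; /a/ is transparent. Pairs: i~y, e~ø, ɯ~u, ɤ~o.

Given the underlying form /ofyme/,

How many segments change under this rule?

/o/ harmonizes with /e/ ([-round]) → [ɤ]
/y/ harmonizes with /e/ ([-round]) → [i]
2 segments change.

2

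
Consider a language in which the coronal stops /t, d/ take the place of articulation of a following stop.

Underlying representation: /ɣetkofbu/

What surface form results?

/t/ before /k/ (velar) → [k]

[ɣekkofbu]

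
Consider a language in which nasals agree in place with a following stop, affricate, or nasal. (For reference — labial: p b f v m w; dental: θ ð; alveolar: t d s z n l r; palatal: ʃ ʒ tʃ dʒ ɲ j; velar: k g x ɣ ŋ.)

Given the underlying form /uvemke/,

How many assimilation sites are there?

1

/m/ before /k/ (velar) → [ŋ]
1 segment changes.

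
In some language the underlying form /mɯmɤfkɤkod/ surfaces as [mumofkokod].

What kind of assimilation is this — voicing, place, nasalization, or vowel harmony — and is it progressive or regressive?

/ɯ/→[u] /ɤ/→[o] /ɤ/→[o].
Vowels agree with the last vowel, so the harmony is regressive.

vowel harmony, regressive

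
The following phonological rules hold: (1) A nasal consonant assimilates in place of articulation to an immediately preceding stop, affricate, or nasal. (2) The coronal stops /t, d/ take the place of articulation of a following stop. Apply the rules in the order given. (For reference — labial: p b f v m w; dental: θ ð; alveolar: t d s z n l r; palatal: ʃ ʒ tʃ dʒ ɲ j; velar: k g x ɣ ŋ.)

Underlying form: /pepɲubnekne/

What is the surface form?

[pepmubmekŋe]

Rule 1: /ɲ/ after /p/ (labial) → [m]
Rule 1: /n/ after /b/ (labial) → [m]
Rule 1: /n/ after /k/ (velar) → [ŋ]
After rule 1: pepmubmekŋe
Rule 2: no segment meets the rule's conditions; no change.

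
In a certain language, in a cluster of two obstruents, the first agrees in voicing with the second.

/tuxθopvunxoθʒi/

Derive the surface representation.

/p/ before /v/ (voiced) → [b]
/θ/ before /ʒ/ (voiced) → [ð]

[tuxθobvunxoðʒi]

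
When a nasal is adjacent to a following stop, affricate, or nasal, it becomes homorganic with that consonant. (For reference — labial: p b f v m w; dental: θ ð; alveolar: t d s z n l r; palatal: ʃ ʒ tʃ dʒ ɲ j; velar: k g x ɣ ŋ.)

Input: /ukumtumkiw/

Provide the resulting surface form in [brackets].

/m/ before /t/ (alveolar) → [n]
/m/ before /k/ (velar) → [ŋ]

[ukuntuŋkiw]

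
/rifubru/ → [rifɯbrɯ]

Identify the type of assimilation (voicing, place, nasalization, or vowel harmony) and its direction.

vowel harmony, progressive

/u/→[ɯ] /u/→[ɯ].
Vowels agree with the first vowel, so the harmony is progressive.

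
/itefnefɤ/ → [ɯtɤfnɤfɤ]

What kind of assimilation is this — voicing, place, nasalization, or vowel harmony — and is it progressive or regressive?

vowel harmony, regressive

/i/→[ɯ] /e/→[ɤ] /e/→[ɤ].
Vowels agree with the last vowel, so the harmony is regressive.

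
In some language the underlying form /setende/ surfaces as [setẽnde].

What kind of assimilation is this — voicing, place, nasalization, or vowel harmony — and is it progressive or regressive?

nasalization, regressive

/e/→[ẽ].
Each target copies a feature from the following segment, so the direction is regressive.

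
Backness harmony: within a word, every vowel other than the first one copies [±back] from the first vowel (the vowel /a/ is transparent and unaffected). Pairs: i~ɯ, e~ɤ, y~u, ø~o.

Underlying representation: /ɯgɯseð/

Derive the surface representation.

/e/ harmonizes with /ɯ/ ([+back]) → [ɤ]

[ɯgɯsɤð]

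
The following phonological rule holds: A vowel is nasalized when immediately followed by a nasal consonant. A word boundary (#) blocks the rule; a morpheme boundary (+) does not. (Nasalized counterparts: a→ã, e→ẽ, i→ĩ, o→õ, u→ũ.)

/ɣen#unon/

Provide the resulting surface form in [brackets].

[ɣẽn#ũnõn]

/e/ before nasal /n/ → [ẽ]
/u/ before nasal /n/ → [ũ]
/o/ before nasal /n/ → [õ]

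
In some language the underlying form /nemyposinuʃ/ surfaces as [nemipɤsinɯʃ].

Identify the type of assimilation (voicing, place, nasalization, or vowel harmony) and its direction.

vowel harmony, progressive

/y/→[i] /o/→[ɤ] /u/→[ɯ].
Vowels agree with the first vowel, so the harmony is progressive.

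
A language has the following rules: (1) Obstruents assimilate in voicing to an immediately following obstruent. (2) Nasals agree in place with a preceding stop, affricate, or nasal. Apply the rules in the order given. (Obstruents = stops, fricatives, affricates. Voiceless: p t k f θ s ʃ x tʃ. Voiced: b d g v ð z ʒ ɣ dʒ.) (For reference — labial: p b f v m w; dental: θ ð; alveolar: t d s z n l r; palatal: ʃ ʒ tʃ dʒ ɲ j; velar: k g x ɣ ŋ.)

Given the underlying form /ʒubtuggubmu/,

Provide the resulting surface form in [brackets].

Rule 1: /b/ before /t/ (voiceless) → [p]
After rule 1: ʒuptuggubmu
Rule 2: no segment meets the rule's conditions; no change.

[ʒuptuggubmu]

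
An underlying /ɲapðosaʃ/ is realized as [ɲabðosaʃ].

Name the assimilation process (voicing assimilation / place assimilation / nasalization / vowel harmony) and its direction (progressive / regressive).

/p/→[b].
Each target copies a feature from the following segment, so the direction is regressive.

voicing assimilation, regressive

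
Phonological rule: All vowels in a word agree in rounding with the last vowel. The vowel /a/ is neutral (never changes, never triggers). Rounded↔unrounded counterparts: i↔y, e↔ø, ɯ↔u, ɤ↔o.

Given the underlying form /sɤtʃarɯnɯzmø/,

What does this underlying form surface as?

[sotʃarunuzmø]

/ɤ/ harmonizes with /ø/ ([+round]) → [o]
/ɯ/ harmonizes with /ø/ ([+round]) → [u]
/ɯ/ harmonizes with /ø/ ([+round]) → [u]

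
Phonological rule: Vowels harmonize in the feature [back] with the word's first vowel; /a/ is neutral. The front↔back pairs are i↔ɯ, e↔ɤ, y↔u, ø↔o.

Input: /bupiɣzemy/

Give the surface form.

[bupɯɣzɤmu]

/i/ harmonizes with /u/ ([+back]) → [ɯ]
/e/ harmonizes with /u/ ([+back]) → [ɤ]
/y/ harmonizes with /u/ ([+back]) → [u]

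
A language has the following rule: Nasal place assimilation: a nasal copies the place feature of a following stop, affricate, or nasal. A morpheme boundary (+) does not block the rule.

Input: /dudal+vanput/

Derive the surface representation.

/n/ before /p/ (labial) → [m]

[dudal+vamput]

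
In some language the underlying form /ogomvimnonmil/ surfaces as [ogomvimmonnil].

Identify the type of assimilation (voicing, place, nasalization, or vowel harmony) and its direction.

place assimilation, progressive

/n/→[m] /m/→[n].
Each target copies a feature from the preceding segment, so the direction is progressive.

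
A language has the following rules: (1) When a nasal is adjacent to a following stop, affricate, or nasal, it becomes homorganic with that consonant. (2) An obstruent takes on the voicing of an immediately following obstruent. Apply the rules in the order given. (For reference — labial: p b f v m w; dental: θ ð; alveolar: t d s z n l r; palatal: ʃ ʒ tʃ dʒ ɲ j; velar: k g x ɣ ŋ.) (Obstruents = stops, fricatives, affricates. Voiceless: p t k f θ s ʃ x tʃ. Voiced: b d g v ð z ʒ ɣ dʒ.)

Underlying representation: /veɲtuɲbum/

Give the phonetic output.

Rule 1: /ɲ/ before /t/ (alveolar) → [n]
Rule 1: /ɲ/ before /b/ (labial) → [m]
After rule 1: ventumbum
Rule 2: no segment meets the rule's conditions; no change.

[ventumbum]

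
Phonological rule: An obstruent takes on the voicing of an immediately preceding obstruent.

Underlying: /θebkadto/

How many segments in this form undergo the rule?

/k/ after /b/ (voiced) → [g]
/t/ after /d/ (voiced) → [d]
2 segments change.

2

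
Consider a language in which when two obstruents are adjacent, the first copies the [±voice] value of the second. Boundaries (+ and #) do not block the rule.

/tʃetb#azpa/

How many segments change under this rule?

2

/t/ before /b/ (voiced) → [d]
/z/ before /p/ (voiceless) → [s]
2 segments change.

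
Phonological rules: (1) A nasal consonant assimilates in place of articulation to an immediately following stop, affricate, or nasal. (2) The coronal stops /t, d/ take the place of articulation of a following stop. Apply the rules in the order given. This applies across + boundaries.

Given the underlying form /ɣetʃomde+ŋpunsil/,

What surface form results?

Rule 1: /m/ before /d/ (alveolar) → [n]
Rule 1: /ŋ/ before /p/ (labial) → [m]
After rule 1: ɣetʃonde+mpunsil
Rule 2: no segment meets the rule's conditions; no change.

[ɣetʃonde+mpunsil]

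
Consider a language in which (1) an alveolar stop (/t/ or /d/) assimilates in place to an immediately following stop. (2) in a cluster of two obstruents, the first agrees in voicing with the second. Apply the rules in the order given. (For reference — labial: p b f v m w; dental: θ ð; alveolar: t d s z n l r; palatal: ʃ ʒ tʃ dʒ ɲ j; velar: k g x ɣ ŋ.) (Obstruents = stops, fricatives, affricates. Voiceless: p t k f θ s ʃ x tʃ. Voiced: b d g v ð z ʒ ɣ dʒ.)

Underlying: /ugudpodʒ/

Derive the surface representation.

Rule 1: /d/ before /p/ (labial) → [b]
After rule 1: ugubpodʒ
Rule 2: /b/ before /p/ (voiceless) → [p]

[uguppodʒ]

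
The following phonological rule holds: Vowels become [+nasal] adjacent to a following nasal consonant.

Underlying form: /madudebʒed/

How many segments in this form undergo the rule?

0

No segment meets the rule's conditions.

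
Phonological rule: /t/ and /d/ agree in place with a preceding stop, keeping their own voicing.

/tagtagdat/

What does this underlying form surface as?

/t/ after /g/ (velar) → [k]
/d/ after /g/ (velar) → [g]

[tagkaggat]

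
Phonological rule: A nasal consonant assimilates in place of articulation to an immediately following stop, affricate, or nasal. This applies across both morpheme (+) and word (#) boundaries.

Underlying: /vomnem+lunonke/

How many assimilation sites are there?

2

/m/ before /n/ (alveolar) → [n]
/n/ before /k/ (velar) → [ŋ]
2 segments change.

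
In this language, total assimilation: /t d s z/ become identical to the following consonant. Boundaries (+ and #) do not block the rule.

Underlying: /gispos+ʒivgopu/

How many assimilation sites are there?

2

/s/ before /p/ → [p] (total assimilation)
/s/ before /ʒ/ → [ʒ] (total assimilation)
2 segments change.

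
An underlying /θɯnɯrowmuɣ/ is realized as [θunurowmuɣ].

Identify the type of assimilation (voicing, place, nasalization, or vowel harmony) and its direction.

/ɯ/→[u] /ɯ/→[u].
Vowels agree with the last vowel, so the harmony is regressive.

vowel harmony, regressive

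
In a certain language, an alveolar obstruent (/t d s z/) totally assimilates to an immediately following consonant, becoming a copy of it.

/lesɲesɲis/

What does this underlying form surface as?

[leɲɲeɲɲis]

/s/ before /ɲ/ → [ɲ] (total assimilation)
/s/ before /ɲ/ → [ɲ] (total assimilation)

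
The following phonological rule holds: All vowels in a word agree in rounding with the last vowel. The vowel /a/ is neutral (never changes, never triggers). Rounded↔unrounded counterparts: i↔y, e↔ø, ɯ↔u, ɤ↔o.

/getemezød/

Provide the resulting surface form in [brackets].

/e/ harmonizes with /ø/ ([+round]) → [ø]
/e/ harmonizes with /ø/ ([+round]) → [ø]
/e/ harmonizes with /ø/ ([+round]) → [ø]

[gøtømøzød]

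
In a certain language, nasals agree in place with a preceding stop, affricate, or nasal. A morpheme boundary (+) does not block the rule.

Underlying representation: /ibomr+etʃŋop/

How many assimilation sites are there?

1

/ŋ/ after /tʃ/ (palatal) → [ɲ]
1 segment changes.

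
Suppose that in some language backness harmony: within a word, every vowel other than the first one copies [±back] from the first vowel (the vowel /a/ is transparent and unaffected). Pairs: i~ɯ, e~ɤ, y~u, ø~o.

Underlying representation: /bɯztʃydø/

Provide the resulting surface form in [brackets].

[bɯztʃudo]

/y/ harmonizes with /ɯ/ ([+back]) → [u]
/ø/ harmonizes with /ɯ/ ([+back]) → [o]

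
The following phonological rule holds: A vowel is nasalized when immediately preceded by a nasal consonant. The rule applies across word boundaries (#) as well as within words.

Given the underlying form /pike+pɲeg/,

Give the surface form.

/e/ after nasal /ɲ/ → [ẽ]

[pike+pɲẽg]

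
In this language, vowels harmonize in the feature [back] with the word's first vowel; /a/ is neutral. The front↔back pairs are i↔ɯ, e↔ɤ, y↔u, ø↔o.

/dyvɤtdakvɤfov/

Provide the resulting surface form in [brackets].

/ɤ/ harmonizes with /y/ ([-back]) → [e]
/ɤ/ harmonizes with /y/ ([-back]) → [e]
/o/ harmonizes with /y/ ([-back]) → [ø]

[dyvetdakveføv]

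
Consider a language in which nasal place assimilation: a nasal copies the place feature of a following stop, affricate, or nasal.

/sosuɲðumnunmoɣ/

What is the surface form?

/m/ before /n/ (alveolar) → [n]
/n/ before /m/ (labial) → [m]

[sosuɲðunnummoɣ]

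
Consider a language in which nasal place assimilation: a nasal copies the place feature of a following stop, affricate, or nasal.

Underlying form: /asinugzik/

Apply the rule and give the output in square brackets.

no segment meets the rule's conditions; no change.

[asinugzik]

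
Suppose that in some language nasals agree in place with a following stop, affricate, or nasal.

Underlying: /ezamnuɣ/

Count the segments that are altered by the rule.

1

/m/ before /n/ (alveolar) → [n]
1 segment changes.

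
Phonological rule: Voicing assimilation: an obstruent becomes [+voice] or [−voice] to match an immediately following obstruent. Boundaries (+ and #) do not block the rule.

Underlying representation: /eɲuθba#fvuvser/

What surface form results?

[eɲuðba#vvufser]

/θ/ before /b/ (voiced) → [ð]
/f/ before /v/ (voiced) → [v]
/v/ before /s/ (voiceless) → [f]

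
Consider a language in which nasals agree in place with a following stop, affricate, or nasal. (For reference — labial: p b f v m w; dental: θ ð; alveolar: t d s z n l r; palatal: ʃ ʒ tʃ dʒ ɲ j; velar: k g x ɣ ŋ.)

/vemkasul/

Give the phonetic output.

[veŋkasul]

/m/ before /k/ (velar) → [ŋ]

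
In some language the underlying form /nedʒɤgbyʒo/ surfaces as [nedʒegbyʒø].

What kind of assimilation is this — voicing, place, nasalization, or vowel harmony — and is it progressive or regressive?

/ɤ/→[e] /o/→[ø].
Vowels agree with the first vowel, so the harmony is progressive.

vowel harmony, progressive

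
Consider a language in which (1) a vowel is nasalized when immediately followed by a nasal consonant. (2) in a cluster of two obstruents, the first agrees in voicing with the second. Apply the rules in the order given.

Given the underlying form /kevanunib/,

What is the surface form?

[kevãnũnib]

Rule 1: /a/ before nasal /n/ → [ã]
Rule 1: /u/ before nasal /n/ → [ũ]
After rule 1: kevãnũnib
Rule 2: no segment meets the rule's conditions; no change.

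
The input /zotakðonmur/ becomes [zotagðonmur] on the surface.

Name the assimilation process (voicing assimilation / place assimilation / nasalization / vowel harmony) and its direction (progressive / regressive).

/k/→[g].
Each target copies a feature from the following segment, so the direction is regressive.

voicing assimilation, regressive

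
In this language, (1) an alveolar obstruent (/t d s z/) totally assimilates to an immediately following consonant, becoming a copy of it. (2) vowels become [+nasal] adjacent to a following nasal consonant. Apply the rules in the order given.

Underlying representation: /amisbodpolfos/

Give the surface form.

Rule 1: /s/ before /b/ → [b] (total assimilation)
Rule 1: /d/ before /p/ → [p] (total assimilation)
After rule 1: amibboppolfos
Rule 2: /a/ before nasal /m/ → [ã]

[ãmibboppolfos]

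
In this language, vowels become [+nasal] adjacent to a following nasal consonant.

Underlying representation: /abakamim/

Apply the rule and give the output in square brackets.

/a/ before nasal /m/ → [ã]
/i/ before nasal /m/ → [ĩ]

[abakãmĩm]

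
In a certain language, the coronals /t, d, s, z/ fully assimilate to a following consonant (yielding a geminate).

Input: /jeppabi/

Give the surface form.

no segment meets the rule's conditions; no change.

[jeppabi]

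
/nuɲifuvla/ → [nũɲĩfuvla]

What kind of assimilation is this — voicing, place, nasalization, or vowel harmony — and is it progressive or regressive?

/u/→[ũ] /i/→[ĩ].
Each target copies a feature from the preceding segment, so the direction is progressive.

nasalization, progressive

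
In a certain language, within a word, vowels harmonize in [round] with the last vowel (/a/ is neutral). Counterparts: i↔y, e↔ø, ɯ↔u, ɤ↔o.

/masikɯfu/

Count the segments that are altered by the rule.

/i/ harmonizes with /u/ ([+round]) → [y]
/ɯ/ harmonizes with /u/ ([+round]) → [u]
2 segments change.

2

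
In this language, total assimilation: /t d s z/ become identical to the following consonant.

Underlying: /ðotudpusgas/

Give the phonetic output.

[ðotuppuggas]

/d/ before /p/ → [p] (total assimilation)
/s/ before /g/ → [g] (total assimilation)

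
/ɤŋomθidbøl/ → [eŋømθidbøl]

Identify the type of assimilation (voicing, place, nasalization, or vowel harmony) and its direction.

vowel harmony, regressive

/ɤ/→[e] /o/→[ø].
Vowels agree with the last vowel, so the harmony is regressive.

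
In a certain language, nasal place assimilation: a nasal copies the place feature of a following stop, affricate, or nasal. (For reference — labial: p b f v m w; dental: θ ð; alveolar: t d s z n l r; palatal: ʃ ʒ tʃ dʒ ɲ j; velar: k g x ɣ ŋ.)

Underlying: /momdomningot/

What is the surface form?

[mondonniŋgot]

/m/ before /d/ (alveolar) → [n]
/m/ before /n/ (alveolar) → [n]
/n/ before /g/ (velar) → [ŋ]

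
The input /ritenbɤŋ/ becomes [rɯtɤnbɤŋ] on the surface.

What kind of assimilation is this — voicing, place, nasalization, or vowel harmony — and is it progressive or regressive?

/i/→[ɯ] /e/→[ɤ].
Vowels agree with the last vowel, so the harmony is regressive.

vowel harmony, regressive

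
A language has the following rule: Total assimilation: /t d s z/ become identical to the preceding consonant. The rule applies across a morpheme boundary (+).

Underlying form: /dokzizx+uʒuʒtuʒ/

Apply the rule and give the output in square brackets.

/z/ after /k/ → [k] (total assimilation)
/t/ after /ʒ/ → [ʒ] (total assimilation)

[dokkizx+uʒuʒʒuʒ]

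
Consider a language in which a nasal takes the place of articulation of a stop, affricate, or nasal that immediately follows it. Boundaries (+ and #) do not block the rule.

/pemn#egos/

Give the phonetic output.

/m/ before /n/ (alveolar) → [n]

[penn#egos]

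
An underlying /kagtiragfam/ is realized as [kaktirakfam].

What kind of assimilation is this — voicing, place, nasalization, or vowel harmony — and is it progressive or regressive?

/g/→[k] /g/→[k].
Each target copies a feature from the following segment, so the direction is regressive.

voicing assimilation, regressive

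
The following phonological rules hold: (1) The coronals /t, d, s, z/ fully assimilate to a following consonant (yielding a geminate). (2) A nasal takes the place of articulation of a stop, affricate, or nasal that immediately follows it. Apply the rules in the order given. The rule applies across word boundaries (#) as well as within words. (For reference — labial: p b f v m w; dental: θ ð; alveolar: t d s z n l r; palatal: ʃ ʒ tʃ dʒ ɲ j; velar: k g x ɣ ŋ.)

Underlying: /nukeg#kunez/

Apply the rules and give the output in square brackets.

Rule 1: no segment meets the rule's conditions; no change.
After rule 1: nukeg#kunez
Rule 2: no segment meets the rule's conditions; no change.

[nukeg#kunez]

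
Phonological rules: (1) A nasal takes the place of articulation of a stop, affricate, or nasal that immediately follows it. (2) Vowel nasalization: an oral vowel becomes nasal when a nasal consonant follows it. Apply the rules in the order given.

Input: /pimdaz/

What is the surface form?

Rule 1: /m/ before /d/ (alveolar) → [n]
After rule 1: pindaz
Rule 2: /i/ before nasal /n/ → [ĩ]

[pĩndaz]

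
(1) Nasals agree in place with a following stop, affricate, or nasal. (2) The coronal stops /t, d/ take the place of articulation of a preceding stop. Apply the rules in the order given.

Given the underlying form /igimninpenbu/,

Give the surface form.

Rule 1: /m/ before /n/ (alveolar) → [n]
Rule 1: /n/ before /p/ (labial) → [m]
Rule 1: /n/ before /b/ (labial) → [m]
After rule 1: iginnimpembu
Rule 2: no segment meets the rule's conditions; no change.

[iginnimpembu]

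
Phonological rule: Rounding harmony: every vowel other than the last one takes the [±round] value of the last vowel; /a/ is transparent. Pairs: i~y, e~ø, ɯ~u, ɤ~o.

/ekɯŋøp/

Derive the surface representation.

[økuŋøp]

/e/ harmonizes with /ø/ ([+round]) → [ø]
/ɯ/ harmonizes with /ø/ ([+round]) → [u]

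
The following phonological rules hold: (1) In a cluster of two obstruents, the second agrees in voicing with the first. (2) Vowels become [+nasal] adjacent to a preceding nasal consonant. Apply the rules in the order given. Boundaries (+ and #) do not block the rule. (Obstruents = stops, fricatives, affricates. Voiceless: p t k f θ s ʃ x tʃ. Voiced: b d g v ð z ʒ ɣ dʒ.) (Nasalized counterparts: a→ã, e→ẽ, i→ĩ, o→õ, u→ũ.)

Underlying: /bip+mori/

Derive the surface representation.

[bip+mõri]

Rule 1: no segment meets the rule's conditions; no change.
After rule 1: bip+mori
Rule 2: /o/ after nasal /m/ → [õ]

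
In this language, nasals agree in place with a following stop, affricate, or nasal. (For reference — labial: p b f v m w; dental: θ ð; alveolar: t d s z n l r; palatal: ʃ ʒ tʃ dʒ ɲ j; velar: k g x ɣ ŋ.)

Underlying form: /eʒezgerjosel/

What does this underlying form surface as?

no segment meets the rule's conditions; no change.

[eʒezgerjosel]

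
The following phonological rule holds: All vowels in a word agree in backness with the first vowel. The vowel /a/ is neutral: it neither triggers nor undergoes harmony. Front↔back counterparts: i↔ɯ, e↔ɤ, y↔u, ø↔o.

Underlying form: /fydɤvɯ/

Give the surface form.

[fydevi]

/ɤ/ harmonizes with /y/ ([-back]) → [e]
/ɯ/ harmonizes with /y/ ([-back]) → [i]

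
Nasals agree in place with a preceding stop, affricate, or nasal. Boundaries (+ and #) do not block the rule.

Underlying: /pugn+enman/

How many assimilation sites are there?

2

/n/ after /g/ (velar) → [ŋ]
/m/ after /n/ (alveolar) → [n]
2 segments change.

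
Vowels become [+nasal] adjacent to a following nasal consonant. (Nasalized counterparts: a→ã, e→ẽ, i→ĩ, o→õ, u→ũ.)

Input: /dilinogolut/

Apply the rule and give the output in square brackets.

[dilĩnogolut]

/i/ before nasal /n/ → [ĩ]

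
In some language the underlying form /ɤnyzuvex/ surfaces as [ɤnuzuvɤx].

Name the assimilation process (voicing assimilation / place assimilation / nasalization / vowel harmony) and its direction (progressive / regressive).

/y/→[u] /e/→[ɤ].
Vowels agree with the first vowel, so the harmony is progressive.

vowel harmony, progressive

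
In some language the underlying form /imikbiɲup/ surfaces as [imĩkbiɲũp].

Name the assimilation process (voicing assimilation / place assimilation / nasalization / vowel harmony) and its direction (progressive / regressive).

/i/→[ĩ] /u/→[ũ].
Each target copies a feature from the preceding segment, so the direction is progressive.

nasalization, progressive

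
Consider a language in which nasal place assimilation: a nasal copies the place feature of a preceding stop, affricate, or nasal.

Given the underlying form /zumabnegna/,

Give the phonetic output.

[zumabmegŋa]

/n/ after /b/ (labial) → [m]
/n/ after /g/ (velar) → [ŋ]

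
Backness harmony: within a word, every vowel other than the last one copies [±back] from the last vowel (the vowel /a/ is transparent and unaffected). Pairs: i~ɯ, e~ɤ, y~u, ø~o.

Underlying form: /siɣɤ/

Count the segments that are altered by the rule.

1

/i/ harmonizes with /ɤ/ ([+back]) → [ɯ]
1 segment changes.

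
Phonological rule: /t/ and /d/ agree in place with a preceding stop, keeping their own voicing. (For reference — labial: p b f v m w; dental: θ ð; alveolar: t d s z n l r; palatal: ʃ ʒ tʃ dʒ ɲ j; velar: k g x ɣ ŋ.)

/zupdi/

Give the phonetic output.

[zupbi]

/d/ after /p/ (labial) → [b]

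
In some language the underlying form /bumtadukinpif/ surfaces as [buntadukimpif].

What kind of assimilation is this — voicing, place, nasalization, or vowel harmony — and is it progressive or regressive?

/m/→[n] /n/→[m].
Each target copies a feature from the following segment, so the direction is regressive.

place assimilation, regressive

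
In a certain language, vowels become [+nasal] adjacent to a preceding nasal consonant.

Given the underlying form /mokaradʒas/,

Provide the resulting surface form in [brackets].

[mõkaradʒas]

/o/ after nasal /m/ → [õ]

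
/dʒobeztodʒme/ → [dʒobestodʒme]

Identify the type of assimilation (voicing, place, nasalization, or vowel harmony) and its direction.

/z/→[s].
Each target copies a feature from the following segment, so the direction is regressive.

voicing assimilation, regressive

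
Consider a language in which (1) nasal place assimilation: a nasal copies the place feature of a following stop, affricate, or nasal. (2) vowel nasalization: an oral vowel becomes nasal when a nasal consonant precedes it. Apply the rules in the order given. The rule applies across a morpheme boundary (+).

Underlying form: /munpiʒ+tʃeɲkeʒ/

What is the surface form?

[mũmpiʒ+tʃeŋkeʒ]

Rule 1: /n/ before /p/ (labial) → [m]
Rule 1: /ɲ/ before /k/ (velar) → [ŋ]
After rule 1: mumpiʒ+tʃeŋkeʒ
Rule 2: /u/ after nasal /m/ → [ũ]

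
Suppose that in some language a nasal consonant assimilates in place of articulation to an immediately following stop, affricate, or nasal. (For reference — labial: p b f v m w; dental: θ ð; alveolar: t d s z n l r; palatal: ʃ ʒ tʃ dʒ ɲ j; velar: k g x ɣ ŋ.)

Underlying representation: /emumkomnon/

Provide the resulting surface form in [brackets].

[emuŋkonnon]

/m/ before /k/ (velar) → [ŋ]
/m/ before /n/ (alveolar) → [n]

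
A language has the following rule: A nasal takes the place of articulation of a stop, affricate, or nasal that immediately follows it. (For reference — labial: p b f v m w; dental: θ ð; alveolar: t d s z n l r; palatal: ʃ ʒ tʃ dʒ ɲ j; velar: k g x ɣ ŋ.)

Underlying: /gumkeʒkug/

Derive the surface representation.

[guŋkeʒkug]

/m/ before /k/ (velar) → [ŋ]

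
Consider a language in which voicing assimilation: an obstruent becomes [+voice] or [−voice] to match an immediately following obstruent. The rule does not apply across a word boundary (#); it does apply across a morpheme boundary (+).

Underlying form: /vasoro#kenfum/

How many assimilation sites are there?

No segment meets the rule's conditions.

0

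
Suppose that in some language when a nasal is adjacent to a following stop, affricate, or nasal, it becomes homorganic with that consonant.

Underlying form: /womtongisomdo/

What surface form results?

/m/ before /t/ (alveolar) → [n]
/n/ before /g/ (velar) → [ŋ]
/m/ before /d/ (alveolar) → [n]

[wontoŋgisondo]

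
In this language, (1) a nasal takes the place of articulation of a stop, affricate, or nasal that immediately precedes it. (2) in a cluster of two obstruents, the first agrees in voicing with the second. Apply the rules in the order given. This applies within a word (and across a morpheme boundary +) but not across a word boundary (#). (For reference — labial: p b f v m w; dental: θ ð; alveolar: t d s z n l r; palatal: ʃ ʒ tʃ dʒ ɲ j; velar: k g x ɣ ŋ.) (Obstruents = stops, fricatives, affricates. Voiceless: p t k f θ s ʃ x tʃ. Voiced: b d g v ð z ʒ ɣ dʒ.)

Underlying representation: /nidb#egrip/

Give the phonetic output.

Rule 1: no segment meets the rule's conditions; no change.
After rule 1: nidb#egrip
Rule 2: no segment meets the rule's conditions; no change.

[nidb#egrip]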